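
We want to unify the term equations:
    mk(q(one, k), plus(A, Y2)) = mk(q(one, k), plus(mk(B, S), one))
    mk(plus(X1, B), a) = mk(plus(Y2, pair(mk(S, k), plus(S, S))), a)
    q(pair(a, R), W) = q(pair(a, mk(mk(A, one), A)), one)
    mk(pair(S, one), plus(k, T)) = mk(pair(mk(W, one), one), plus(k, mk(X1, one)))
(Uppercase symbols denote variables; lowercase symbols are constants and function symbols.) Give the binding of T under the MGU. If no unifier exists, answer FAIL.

Decompose mk/2: q(one, k) = q(one, k),  plus(A, Y2) = plus(mk(B, S), one).
Delete trivial equation q(one, k) = q(one, k).
Decompose plus/2: A = mk(B, S),  Y2 = one.
Bind A := mk(B, S); substituting into the one remaining equation that mentions A gives: q(pair(a, R), W) = q(pair(a, mk(mk(mk(B, S), one), mk(B, S))), one).
Bind Y2 := one; substituting into the one remaining equation that mentions Y2 gives: mk(plus(X1, B), a) = mk(plus(one, pair(mk(S, k), plus(S, S))), a).
Decompose mk/2: plus(X1, B) = plus(one, pair(mk(S, k), plus(S, S))),  a = a.
Decompose plus/2: X1 = one,  B = pair(mk(S, k), plus(S, S)).
Bind X1 := one; substituting into the one remaining equation that mentions X1 gives: mk(pair(S, one), plus(k, T)) = mk(pair(mk(W, one), one), plus(k, mk(one, one))).
Bind B := pair(mk(S, k), plus(S, S)); substituting into the one remaining equation that mentions B gives: q(pair(a, R), W) = q(pair(a, mk(mk(mk(pair(mk(S, k), plus(S, S)), S), one), mk(pair(mk(S, k), plus(S, S)), S))), one). Substituting into the earlier binding gives A := mk(pair(mk(S, k), plus(S, S)), S).
Delete trivial equation a = a.
Decompose q/2: pair(a, R) = pair(a, mk(mk(mk(pair(mk(S, k), plus(S, S)), S), one), mk(pair(mk(S, k), plus(S, S)), S))),  W = one.
Decompose pair/2: a = a,  R = mk(mk(mk(pair(mk(S, k), plus(S, S)), S), one), mk(pair(mk(S, k), plus(S, S)), S)).
Delete trivial equation a = a.
Bind R := mk(mk(mk(pair(mk(S, k), plus(S, S)), S), one), mk(pair(mk(S, k), plus(S, S)), S)); no other remaining equation mentions R.
Bind W := one; substituting into the remaining equation gives: mk(pair(S, one), plus(k, T)) = mk(pair(mk(one, one), one), plus(k, mk(one, one))).
Decompose mk/2: pair(S, one) = pair(mk(one, one), one),  plus(k, T) = plus(k, mk(one, one)).
Decompose pair/2: S = mk(one, one),  one = one.
Bind S := mk(one, one); no other remaining equation mentions S. Substituting into the earlier bindings gives A := mk(pair(mk(mk(one, one), k), plus(mk(one, one), mk(one, one))), mk(one, one)), B := pair(mk(mk(one, one), k), plus(mk(one, one), mk(one, one))), R := mk(mk(mk(pair(mk(mk(one, one), k), plus(mk(one, one), mk(one, one))), mk(one, one)), one), mk(pair(mk(mk(one, one), k), plus(mk(one, one), mk(one, one))), mk(one, one))).
Delete trivial equation one = one.
Decompose plus/2: k = k,  T = mk(one, one).
Delete trivial equation k = k.
Bind T := mk(one, one).
MGU = { A -> mk(pair(mk(mk(one, one), k), plus(mk(one, one), mk(one, one))), mk(one, one)), Y2 -> one, X1 -> one, B -> pair(mk(mk(one, one), k), plus(mk(one, one), mk(one, one))), R -> mk(mk(mk(pair(mk(mk(one, one), k), plus(mk(one, one), mk(one, one))), mk(one, one)), one), mk(pair(mk(mk(one, one), k), plus(mk(one, one), mk(one, one))), mk(one, one))), W -> one, S -> mk(one, one), T -> mk(one, one) }, so T -> mk(one, one).

mk(one, one)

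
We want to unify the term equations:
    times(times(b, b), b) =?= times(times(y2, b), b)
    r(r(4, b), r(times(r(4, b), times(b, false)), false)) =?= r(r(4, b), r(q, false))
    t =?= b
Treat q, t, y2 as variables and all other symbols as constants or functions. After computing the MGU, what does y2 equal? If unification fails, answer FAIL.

b

Decompose times/2: times(b, b) =?= times(y2, b),  b =?= b.
Decompose times/2: b =?= y2,  b =?= b.
Bind y2 := b; no other remaining equation mentions y2.
Delete trivial equation b =?= b.
Delete trivial equation b =?= b.
Decompose r/2: r(4, b) =?= r(4, b),  r(times(r(4, b), times(b, false)), false) =?= r(q, false).
Delete trivial equation r(4, b) =?= r(4, b).
Decompose r/2: times(r(4, b), times(b, false)) =?= q,  false =?= false.
Bind q := times(r(4, b), times(b, false)); no other remaining equation mentions q.
Delete trivial equation false =?= false.
Bind t := b.
MGU = { y2 := b, q := times(r(4, b), times(b, false)), t := b }, so y2 := b.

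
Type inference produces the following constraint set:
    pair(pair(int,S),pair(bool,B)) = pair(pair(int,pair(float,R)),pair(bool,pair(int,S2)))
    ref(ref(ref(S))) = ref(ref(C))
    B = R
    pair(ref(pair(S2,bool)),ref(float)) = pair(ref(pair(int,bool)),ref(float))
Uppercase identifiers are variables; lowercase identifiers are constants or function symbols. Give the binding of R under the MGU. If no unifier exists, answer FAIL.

Decompose pair/2: pair(int,S) = pair(int,pair(float,R)),  pair(bool,B) = pair(bool,pair(int,S2)).
Decompose pair/2: int = int,  S = pair(float,R).
Delete trivial equation int = int.
Bind S := pair(float,R); substituting into the one remaining equation that mentions S gives: ref(ref(ref(pair(float,R)))) = ref(ref(C)).
Decompose pair/2: bool = bool,  B = pair(int,S2).
Delete trivial equation bool = bool.
Bind B := pair(int,S2); substituting into the one remaining equation that mentions B gives: pair(int,S2) = R.
Decompose ref/1: ref(ref(pair(float,R))) = ref(C).
Decompose ref/1: ref(pair(float,R)) = C.
Bind C := ref(pair(float,R)); no other remaining equation mentions C.
Bind R := pair(int,S2); no other remaining equation mentions R. Substituting into the earlier bindings gives S := pair(float,pair(int,S2)), C := ref(pair(float,pair(int,S2))).
Decompose pair/2: ref(pair(S2,bool)) = ref(pair(int,bool)),  ref(float) = ref(float).
Decompose ref/1: pair(S2,bool) = pair(int,bool).
Decompose pair/2: S2 = int,  bool = bool.
Bind S2 := int; no other remaining equation mentions S2. Substituting into the earlier bindings gives S := pair(float,pair(int,int)), B := pair(int,int), C := ref(pair(float,pair(int,int))), R := pair(int,int).
Delete trivial equation bool = bool.
Delete trivial equation ref(float) = ref(float).
MGU = { S := pair(float,pair(int,int)), B := pair(int,int), C := ref(pair(float,pair(int,int))), R := pair(int,int), S2 := int }, so R := pair(int,int).

pair(int,int)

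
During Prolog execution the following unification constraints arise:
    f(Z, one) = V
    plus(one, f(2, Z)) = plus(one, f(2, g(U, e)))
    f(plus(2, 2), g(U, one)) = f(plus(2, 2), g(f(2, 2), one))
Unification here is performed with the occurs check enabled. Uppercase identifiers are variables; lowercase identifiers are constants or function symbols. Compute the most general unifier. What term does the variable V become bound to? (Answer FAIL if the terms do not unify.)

Bind V := f(Z, one); no other remaining equation mentions V.
Decompose plus/2: one = one,  f(2, Z) = f(2, g(U, e)).
Delete trivial equation one = one.
Decompose f/2: 2 = 2,  Z = g(U, e).
Delete trivial equation 2 = 2.
Bind Z := g(U, e); no other remaining equation mentions Z. Substituting into the earlier binding gives V := f(g(U, e), one).
Decompose f/2: plus(2, 2) = plus(2, 2),  g(U, one) = g(f(2, 2), one).
Delete trivial equation plus(2, 2) = plus(2, 2).
Decompose g/2: U = f(2, 2),  one = one.
Bind U := f(2, 2); no other remaining equation mentions U. Substituting into the earlier bindings gives V := f(g(f(2, 2), e), one), Z := g(f(2, 2), e).
Delete trivial equation one = one.
MGU = { V = f(g(f(2, 2), e), one), Z = g(f(2, 2), e), U = f(2, 2) }, so V = f(g(f(2, 2), e), one).

f(g(f(2, 2), e), one)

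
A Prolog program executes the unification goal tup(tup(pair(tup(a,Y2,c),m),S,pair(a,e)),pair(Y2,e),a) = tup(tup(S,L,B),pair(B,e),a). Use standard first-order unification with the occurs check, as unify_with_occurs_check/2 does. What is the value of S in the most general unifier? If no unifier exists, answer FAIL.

pair(tup(a,pair(a,e),c),m)

Decompose tup/3: tup(pair(tup(a,Y2,c),m),S,pair(a,e)) = tup(S,L,B),  pair(Y2,e) = pair(B,e),  a = a.
Decompose tup/3: pair(tup(a,Y2,c),m) = S,  S = L,  pair(a,e) = B.
Bind S := pair(tup(a,Y2,c),m); substituting into the one remaining equation that mentions S gives: pair(tup(a,Y2,c),m) = L.
Bind L := pair(tup(a,Y2,c),m); no other remaining equation mentions L.
Bind B := pair(a,e); substituting into the one remaining equation that mentions B gives: pair(Y2,e) = pair(pair(a,e),e).
Decompose pair/2: Y2 = pair(a,e),  e = e.
Bind Y2 := pair(a,e); no other remaining equation mentions Y2. Substituting into the earlier bindings gives S := pair(tup(a,pair(a,e),c),m), L := pair(tup(a,pair(a,e),c),m).
Delete trivial equation e = e.
Delete trivial equation a = a.
MGU = { S ↦ pair(tup(a,pair(a,e),c),m), L ↦ pair(tup(a,pair(a,e),c),m), B ↦ pair(a,e), Y2 ↦ pair(a,e) }, so S ↦ pair(tup(a,pair(a,e),c),m).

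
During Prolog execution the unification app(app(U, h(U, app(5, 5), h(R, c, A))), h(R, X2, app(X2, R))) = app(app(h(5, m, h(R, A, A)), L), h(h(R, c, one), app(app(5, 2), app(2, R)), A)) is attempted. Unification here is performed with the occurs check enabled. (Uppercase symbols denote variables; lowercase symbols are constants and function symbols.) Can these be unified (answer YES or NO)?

NO

Decompose app/2: app(U, h(U, app(5, 5), h(R, c, A))) = app(h(5, m, h(R, A, A)), L),  h(R, X2, app(X2, R)) = h(h(R, c, one), app(app(5, 2), app(2, R)), A).
Decompose app/2: U = h(5, m, h(R, A, A)),  h(U, app(5, 5), h(R, c, A)) = L.
Bind U := h(5, m, h(R, A, A)); substituting into the one remaining equation that mentions U gives: h(h(5, m, h(R, A, A)), app(5, 5), h(R, c, A)) = L.
Bind L := h(h(5, m, h(R, A, A)), app(5, 5), h(R, c, A)); no other remaining equation mentions L.
Decompose h/3: R = h(R, c, one),  X2 = app(app(5, 2), app(2, R)),  app(X2, R) = A.
Occurs check fails: R occurs in h(R, c, one); the equation R = h(R, c, one) has no finite solution.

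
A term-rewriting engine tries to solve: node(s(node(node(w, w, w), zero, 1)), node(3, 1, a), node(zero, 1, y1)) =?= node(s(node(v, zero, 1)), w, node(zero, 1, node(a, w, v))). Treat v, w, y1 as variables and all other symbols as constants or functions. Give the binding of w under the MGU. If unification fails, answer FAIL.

Decompose node/3: s(node(node(w, w, w), zero, 1)) =?= s(node(v, zero, 1)),  node(3, 1, a) =?= w,  node(zero, 1, y1) =?= node(zero, 1, node(a, w, v)).
Decompose s/1: node(node(w, w, w), zero, 1) =?= node(v, zero, 1).
Decompose node/3: node(w, w, w) =?= v,  zero =?= zero,  1 =?= 1.
Bind v := node(w, w, w); substituting into the one remaining equation that mentions v gives: node(zero, 1, y1) =?= node(zero, 1, node(a, w, node(w, w, w))).
Delete trivial equation zero =?= zero.
Delete trivial equation 1 =?= 1.
Bind w := node(3, 1, a); substituting into the remaining equation gives: node(zero, 1, y1) =?= node(zero, 1, node(a, node(3, 1, a), node(node(3, 1, a), node(3, 1, a), node(3, 1, a)))). Substituting into the earlier binding gives v := node(node(3, 1, a), node(3, 1, a), node(3, 1, a)).
Decompose node/3: zero =?= zero,  1 =?= 1,  y1 =?= node(a, node(3, 1, a), node(node(3, 1, a), node(3, 1, a), node(3, 1, a))).
Delete trivial equation zero =?= zero.
Delete trivial equation 1 =?= 1.
Bind y1 := node(a, node(3, 1, a), node(node(3, 1, a), node(3, 1, a), node(3, 1, a))).
MGU = { v := node(node(3, 1, a), node(3, 1, a), node(3, 1, a)), w := node(3, 1, a), y1 := node(a, node(3, 1, a), node(node(3, 1, a), node(3, 1, a), node(3, 1, a))) }, so w := node(3, 1, a).

node(3, 1, a)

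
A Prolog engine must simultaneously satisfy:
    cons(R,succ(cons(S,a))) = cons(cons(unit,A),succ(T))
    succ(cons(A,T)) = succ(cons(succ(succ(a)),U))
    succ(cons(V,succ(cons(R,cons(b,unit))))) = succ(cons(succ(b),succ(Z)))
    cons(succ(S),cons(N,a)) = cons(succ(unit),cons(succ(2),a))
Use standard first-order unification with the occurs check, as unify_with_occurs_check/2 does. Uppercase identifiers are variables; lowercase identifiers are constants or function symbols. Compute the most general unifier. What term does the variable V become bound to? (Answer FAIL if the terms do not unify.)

succ(b)

Decompose cons/2: R = cons(unit,A),  succ(cons(S,a)) = succ(T).
Bind R := cons(unit,A); substituting into the one remaining equation that mentions R gives: succ(cons(V,succ(cons(cons(unit,A),cons(b,unit))))) = succ(cons(succ(b),succ(Z))).
Decompose succ/1: cons(S,a) = T.
Bind T := cons(S,a); substituting into the one remaining equation that mentions T gives: succ(cons(A,cons(S,a))) = succ(cons(succ(succ(a)),U)).
Decompose succ/1: cons(A,cons(S,a)) = cons(succ(succ(a)),U).
Decompose cons/2: A = succ(succ(a)),  cons(S,a) = U.
Bind A := succ(succ(a)); substituting into the one remaining equation that mentions A gives: succ(cons(V,succ(cons(cons(unit,succ(succ(a))),cons(b,unit))))) = succ(cons(succ(b),succ(Z))). Substituting into the earlier binding gives R := cons(unit,succ(succ(a))).
Bind U := cons(S,a); no other remaining equation mentions U.
Decompose succ/1: cons(V,succ(cons(cons(unit,succ(succ(a))),cons(b,unit)))) = cons(succ(b),succ(Z)).
Decompose cons/2: V = succ(b),  succ(cons(cons(unit,succ(succ(a))),cons(b,unit))) = succ(Z).
Bind V := succ(b); no other remaining equation mentions V.
Decompose succ/1: cons(cons(unit,succ(succ(a))),cons(b,unit)) = Z.
Bind Z := cons(cons(unit,succ(succ(a))),cons(b,unit)); no other remaining equation mentions Z.
Decompose cons/2: succ(S) = succ(unit),  cons(N,a) = cons(succ(2),a).
Decompose succ/1: S = unit.
Bind S := unit; no other remaining equation mentions S. Substituting into the earlier bindings gives T := cons(unit,a), U := cons(unit,a).
Decompose cons/2: N = succ(2),  a = a.
Bind N := succ(2); no other remaining equation mentions N.
Delete trivial equation a = a.
MGU = { R -> cons(unit,succ(succ(a))), T -> cons(unit,a), A -> succ(succ(a)), U -> cons(unit,a), V -> succ(b), Z -> cons(cons(unit,succ(succ(a))),cons(b,unit)), S -> unit, N -> succ(2) }, so V -> succ(b).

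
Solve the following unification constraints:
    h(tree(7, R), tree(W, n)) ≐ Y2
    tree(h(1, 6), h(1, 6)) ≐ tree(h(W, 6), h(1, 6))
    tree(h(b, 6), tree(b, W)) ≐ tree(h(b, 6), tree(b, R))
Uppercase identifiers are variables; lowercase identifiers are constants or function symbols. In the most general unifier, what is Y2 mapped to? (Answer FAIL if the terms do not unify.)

Bind Y2 := h(tree(7, R), tree(W, n)); no other remaining equation mentions Y2.
Decompose tree/2: h(1, 6) ≐ h(W, 6),  h(1, 6) ≐ h(1, 6).
Decompose h/2: 1 ≐ W,  6 ≐ 6.
Bind W := 1; substituting into the one remaining equation that mentions W gives: tree(h(b, 6), tree(b, 1)) ≐ tree(h(b, 6), tree(b, R)). Substituting into the earlier binding gives Y2 := h(tree(7, R), tree(1, n)).
Delete trivial equation 6 ≐ 6.
Delete trivial equation h(1, 6) ≐ h(1, 6).
Decompose tree/2: h(b, 6) ≐ h(b, 6),  tree(b, 1) ≐ tree(b, R).
Delete trivial equation h(b, 6) ≐ h(b, 6).
Decompose tree/2: b ≐ b,  1 ≐ R.
Delete trivial equation b ≐ b.
Bind R := 1. Substituting into the earlier binding gives Y2 := h(tree(7, 1), tree(1, n)).
MGU = { Y2 -> h(tree(7, 1), tree(1, n)), W -> 1, R -> 1 }, so Y2 -> h(tree(7, 1), tree(1, n)).

h(tree(7, 1), tree(1, n))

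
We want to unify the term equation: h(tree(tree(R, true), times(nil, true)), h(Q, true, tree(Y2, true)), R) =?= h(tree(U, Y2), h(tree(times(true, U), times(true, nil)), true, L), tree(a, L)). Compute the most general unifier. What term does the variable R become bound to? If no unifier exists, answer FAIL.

Decompose h/3: tree(tree(R, true), times(nil, true)) =?= tree(U, Y2),  h(Q, true, tree(Y2, true)) =?= h(tree(times(true, U), times(true, nil)), true, L),  R =?= tree(a, L).
Decompose tree/2: tree(R, true) =?= U,  times(nil, true) =?= Y2.
Bind U := tree(R, true); substituting into the one remaining equation that mentions U gives: h(Q, true, tree(Y2, true)) =?= h(tree(times(true, tree(R, true)), times(true, nil)), true, L).
Bind Y2 := times(nil, true); substituting into the one remaining equation that mentions Y2 gives: h(Q, true, tree(times(nil, true), true)) =?= h(tree(times(true, tree(R, true)), times(true, nil)), true, L).
Decompose h/3: Q =?= tree(times(true, tree(R, true)), times(true, nil)),  true =?= true,  tree(times(nil, true), true) =?= L.
Bind Q := tree(times(true, tree(R, true)), times(true, nil)); no other remaining equation mentions Q.
Delete trivial equation true =?= true.
Bind L := tree(times(nil, true), true); substituting into the remaining equation gives: R =?= tree(a, tree(times(nil, true), true)).
Bind R := tree(a, tree(times(nil, true), true)). Substituting into the earlier bindings gives U := tree(tree(a, tree(times(nil, true), true)), true), Q := tree(times(true, tree(tree(a, tree(times(nil, true), true)), true)), times(true, nil)).
MGU = { U ↦ tree(tree(a, tree(times(nil, true), true)), true), Y2 ↦ times(nil, true), Q ↦ tree(times(true, tree(tree(a, tree(times(nil, true), true)), true)), times(true, nil)), L ↦ tree(times(nil, true), true), R ↦ tree(a, tree(times(nil, true), true)) }, so R ↦ tree(a, tree(times(nil, true), true)).

tree(a, tree(times(nil, true), true))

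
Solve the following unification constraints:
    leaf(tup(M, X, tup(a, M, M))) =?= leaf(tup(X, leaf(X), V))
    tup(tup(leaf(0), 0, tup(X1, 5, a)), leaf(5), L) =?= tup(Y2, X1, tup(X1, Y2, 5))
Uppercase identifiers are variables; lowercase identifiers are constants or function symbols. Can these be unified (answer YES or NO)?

NO

Decompose leaf/1: tup(M, X, tup(a, M, M)) =?= tup(X, leaf(X), V).
Decompose tup/3: M =?= X,  X =?= leaf(X),  tup(a, M, M) =?= V.
Bind M := X; substituting into the one remaining equation that mentions M gives: tup(a, X, X) =?= V.
Occurs check fails: X occurs in leaf(X); the equation X =?= leaf(X) has no finite solution.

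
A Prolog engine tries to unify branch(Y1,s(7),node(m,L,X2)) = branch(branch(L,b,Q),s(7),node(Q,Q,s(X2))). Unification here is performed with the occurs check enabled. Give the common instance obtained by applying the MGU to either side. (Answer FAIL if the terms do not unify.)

FAIL

Decompose branch/3: Y1 = branch(L,b,Q),  s(7) = s(7),  node(m,L,X2) = node(Q,Q,s(X2)).
Bind Y1 := branch(L,b,Q); no other remaining equation mentions Y1.
Delete trivial equation s(7) = s(7).
Decompose node/3: m = Q,  L = Q,  X2 = s(X2).
Bind Q := m; substituting into the one remaining equation that mentions Q gives: L = m. Substituting into the earlier binding gives Y1 := branch(L,b,m).
Bind L := m; no other remaining equation mentions L. Substituting into the earlier binding gives Y1 := branch(m,b,m).
Occurs check fails: X2 occurs in s(X2); the equation X2 = s(X2) has no finite solution.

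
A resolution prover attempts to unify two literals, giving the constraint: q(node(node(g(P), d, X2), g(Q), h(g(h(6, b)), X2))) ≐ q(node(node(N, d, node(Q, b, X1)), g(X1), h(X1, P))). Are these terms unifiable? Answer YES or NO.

YES

Decompose q/1: node(node(g(P), d, X2), g(Q), h(g(h(6, b)), X2)) ≐ node(node(N, d, node(Q, b, X1)), g(X1), h(X1, P)).
Decompose node/3: node(g(P), d, X2) ≐ node(N, d, node(Q, b, X1)),  g(Q) ≐ g(X1),  h(g(h(6, b)), X2) ≐ h(X1, P).
Decompose node/3: g(P) ≐ N,  d ≐ d,  X2 ≐ node(Q, b, X1).
Bind N := g(P); no other remaining equation mentions N.
Delete trivial equation d ≐ d.
Bind X2 := node(Q, b, X1); substituting into the one remaining equation that mentions X2 gives: h(g(h(6, b)), node(Q, b, X1)) ≐ h(X1, P).
Decompose g/1: Q ≐ X1.
Bind Q := X1; substituting into the remaining equation gives: h(g(h(6, b)), node(X1, b, X1)) ≐ h(X1, P). Substituting into the earlier binding gives X2 := node(X1, b, X1).
Decompose h/2: g(h(6, b)) ≐ X1,  node(X1, b, X1) ≐ P.
Bind X1 := g(h(6, b)); substituting into the remaining equation gives: node(g(h(6, b)), b, g(h(6, b))) ≐ P. Substituting into the earlier bindings gives X2 := node(g(h(6, b)), b, g(h(6, b))), Q := g(h(6, b)).
Bind P := node(g(h(6, b)), b, g(h(6, b))). Substituting into the earlier binding gives N := g(node(g(h(6, b)), b, g(h(6, b)))).
No equations remain and no clash or occurs-check failure arose, so a unifier exists.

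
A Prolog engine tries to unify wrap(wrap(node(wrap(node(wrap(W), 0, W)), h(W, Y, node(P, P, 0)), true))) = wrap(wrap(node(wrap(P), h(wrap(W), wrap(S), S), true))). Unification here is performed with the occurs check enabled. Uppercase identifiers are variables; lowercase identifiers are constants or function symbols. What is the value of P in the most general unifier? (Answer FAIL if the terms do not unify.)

Decompose wrap/1: wrap(node(wrap(node(wrap(W), 0, W)), h(W, Y, node(P, P, 0)), true)) = wrap(node(wrap(P), h(wrap(W), wrap(S), S), true)).
Decompose wrap/1: node(wrap(node(wrap(W), 0, W)), h(W, Y, node(P, P, 0)), true) = node(wrap(P), h(wrap(W), wrap(S), S), true).
Decompose node/3: wrap(node(wrap(W), 0, W)) = wrap(P),  h(W, Y, node(P, P, 0)) = h(wrap(W), wrap(S), S),  true = true.
Decompose wrap/1: node(wrap(W), 0, W) = P.
Bind P := node(wrap(W), 0, W); substituting into the one remaining equation that mentions P gives: h(W, Y, node(node(wrap(W), 0, W), node(wrap(W), 0, W), 0)) = h(wrap(W), wrap(S), S).
Decompose h/3: W = wrap(W),  Y = wrap(S),  node(node(wrap(W), 0, W), node(wrap(W), 0, W), 0) = S.
Occurs check fails: W occurs in wrap(W); the equation W = wrap(W) has no finite solution.

FAIL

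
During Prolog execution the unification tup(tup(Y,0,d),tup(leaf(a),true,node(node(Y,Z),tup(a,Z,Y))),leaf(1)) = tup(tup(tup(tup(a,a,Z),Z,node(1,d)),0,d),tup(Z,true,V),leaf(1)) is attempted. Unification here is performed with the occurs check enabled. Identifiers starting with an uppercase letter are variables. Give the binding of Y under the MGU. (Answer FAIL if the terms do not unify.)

tup(tup(a,a,leaf(a)),leaf(a),node(1,d))

Decompose tup/3: tup(Y,0,d) = tup(tup(tup(a,a,Z),Z,node(1,d)),0,d),  tup(leaf(a),true,node(node(Y,Z),tup(a,Z,Y))) = tup(Z,true,V),  leaf(1) = leaf(1).
Decompose tup/3: Y = tup(tup(a,a,Z),Z,node(1,d)),  0 = 0,  d = d.
Bind Y := tup(tup(a,a,Z),Z,node(1,d)); substituting into the one remaining equation that mentions Y gives: tup(leaf(a),true,node(node(tup(tup(a,a,Z),Z,node(1,d)),Z),tup(a,Z,tup(tup(a,a,Z),Z,node(1,d))))) = tup(Z,true,V).
Delete trivial equation 0 = 0.
Delete trivial equation d = d.
Decompose tup/3: leaf(a) = Z,  true = true,  node(node(tup(tup(a,a,Z),Z,node(1,d)),Z),tup(a,Z,tup(tup(a,a,Z),Z,node(1,d)))) = V.
Bind Z := leaf(a); substituting into the one remaining equation that mentions Z gives: node(node(tup(tup(a,a,leaf(a)),leaf(a),node(1,d)),leaf(a)),tup(a,leaf(a),tup(tup(a,a,leaf(a)),leaf(a),node(1,d)))) = V. Substituting into the earlier binding gives Y := tup(tup(a,a,leaf(a)),leaf(a),node(1,d)).
Delete trivial equation true = true.
Bind V := node(node(tup(tup(a,a,leaf(a)),leaf(a),node(1,d)),leaf(a)),tup(a,leaf(a),tup(tup(a,a,leaf(a)),leaf(a),node(1,d)))); no other remaining equation mentions V.
Delete trivial equation leaf(1) = leaf(1).
MGU = { Y ↦ tup(tup(a,a,leaf(a)),leaf(a),node(1,d)), Z ↦ leaf(a), V ↦ node(node(tup(tup(a,a,leaf(a)),leaf(a),node(1,d)),leaf(a)),tup(a,leaf(a),tup(tup(a,a,leaf(a)),leaf(a),node(1,d)))) }, so Y ↦ tup(tup(a,a,leaf(a)),leaf(a),node(1,d)).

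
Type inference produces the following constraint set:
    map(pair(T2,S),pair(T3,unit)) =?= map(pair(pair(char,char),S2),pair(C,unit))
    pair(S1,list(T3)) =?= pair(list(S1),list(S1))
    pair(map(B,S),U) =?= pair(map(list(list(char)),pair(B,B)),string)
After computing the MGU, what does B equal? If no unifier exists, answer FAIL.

Decompose map/2: pair(T2,S) =?= pair(pair(char,char),S2),  pair(T3,unit) =?= pair(C,unit).
Decompose pair/2: T2 =?= pair(char,char),  S =?= S2.
Bind T2 := pair(char,char); no other remaining equation mentions T2.
Bind S := S2; substituting into the one remaining equation that mentions S gives: pair(map(B,S2),U) =?= pair(map(list(list(char)),pair(B,B)),string).
Decompose pair/2: T3 =?= C,  unit =?= unit.
Bind T3 := C; substituting into the one remaining equation that mentions T3 gives: pair(S1,list(C)) =?= pair(list(S1),list(S1)).
Delete trivial equation unit =?= unit.
Decompose pair/2: S1 =?= list(S1),  list(C) =?= list(S1).
Occurs check fails: S1 occurs in list(S1); the equation S1 =?= list(S1) has no finite solution.

FAIL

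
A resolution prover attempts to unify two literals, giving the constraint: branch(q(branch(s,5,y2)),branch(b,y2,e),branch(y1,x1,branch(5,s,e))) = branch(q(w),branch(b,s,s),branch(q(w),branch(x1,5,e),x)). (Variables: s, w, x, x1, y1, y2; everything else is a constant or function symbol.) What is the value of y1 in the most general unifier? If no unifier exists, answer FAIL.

Decompose branch/3: q(branch(s,5,y2)) = q(w),  branch(b,y2,e) = branch(b,s,s),  branch(y1,x1,branch(5,s,e)) = branch(q(w),branch(x1,5,e),x).
Decompose q/1: branch(s,5,y2) = w.
Bind w := branch(s,5,y2); substituting into the one remaining equation that mentions w gives: branch(y1,x1,branch(5,s,e)) = branch(q(branch(s,5,y2)),branch(x1,5,e),x).
Decompose branch/3: b = b,  y2 = s,  e = s.
Delete trivial equation b = b.
Bind y2 := s; substituting into the one remaining equation that mentions y2 gives: branch(y1,x1,branch(5,s,e)) = branch(q(branch(s,5,s)),branch(x1,5,e),x). Substituting into the earlier binding gives w := branch(s,5,s).
Bind s := e; substituting into the remaining equation gives: branch(y1,x1,branch(5,e,e)) = branch(q(branch(e,5,e)),branch(x1,5,e),x). Substituting into the earlier bindings gives w := branch(e,5,e), y2 := e.
Decompose branch/3: y1 = q(branch(e,5,e)),  x1 = branch(x1,5,e),  branch(5,e,e) = x.
Bind y1 := q(branch(e,5,e)); no other remaining equation mentions y1.
Occurs check fails: x1 occurs in branch(x1,5,e); the equation x1 = branch(x1,5,e) has no finite solution.

FAIL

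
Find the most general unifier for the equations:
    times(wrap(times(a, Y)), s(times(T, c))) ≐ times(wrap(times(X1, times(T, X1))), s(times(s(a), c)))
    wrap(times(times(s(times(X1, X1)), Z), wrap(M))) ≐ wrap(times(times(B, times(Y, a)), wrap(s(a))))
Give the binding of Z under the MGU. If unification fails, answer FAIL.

times(times(s(a), a), a)

Decompose times/2: wrap(times(a, Y)) ≐ wrap(times(X1, times(T, X1))),  s(times(T, c)) ≐ s(times(s(a), c)).
Decompose wrap/1: times(a, Y) ≐ times(X1, times(T, X1)).
Decompose times/2: a ≐ X1,  Y ≐ times(T, X1).
Bind X1 := a; substituting into the 2 remaining equations that mention X1 gives: Y ≐ times(T, a),  wrap(times(times(s(times(a, a)), Z), wrap(M))) ≐ wrap(times(times(B, times(Y, a)), wrap(s(a)))).
Bind Y := times(T, a); substituting into the one remaining equation that mentions Y gives: wrap(times(times(s(times(a, a)), Z), wrap(M))) ≐ wrap(times(times(B, times(times(T, a), a)), wrap(s(a)))).
Decompose s/1: times(T, c) ≐ times(s(a), c).
Decompose times/2: T ≐ s(a),  c ≐ c.
Bind T := s(a); substituting into the one remaining equation that mentions T gives: wrap(times(times(s(times(a, a)), Z), wrap(M))) ≐ wrap(times(times(B, times(times(s(a), a), a)), wrap(s(a)))). Substituting into the earlier binding gives Y := times(s(a), a).
Delete trivial equation c ≐ c.
Decompose wrap/1: times(times(s(times(a, a)), Z), wrap(M)) ≐ times(times(B, times(times(s(a), a), a)), wrap(s(a))).
Decompose times/2: times(s(times(a, a)), Z) ≐ times(B, times(times(s(a), a), a)),  wrap(M) ≐ wrap(s(a)).
Decompose times/2: s(times(a, a)) ≐ B,  Z ≐ times(times(s(a), a), a).
Bind B := s(times(a, a)); no other remaining equation mentions B.
Bind Z := times(times(s(a), a), a); no other remaining equation mentions Z.
Decompose wrap/1: M ≐ s(a).
Bind M := s(a).
MGU = { X1 := a, Y := times(s(a), a), T := s(a), B := s(times(a, a)), Z := times(times(s(a), a), a), M := s(a) }, so Z := times(times(s(a), a), a).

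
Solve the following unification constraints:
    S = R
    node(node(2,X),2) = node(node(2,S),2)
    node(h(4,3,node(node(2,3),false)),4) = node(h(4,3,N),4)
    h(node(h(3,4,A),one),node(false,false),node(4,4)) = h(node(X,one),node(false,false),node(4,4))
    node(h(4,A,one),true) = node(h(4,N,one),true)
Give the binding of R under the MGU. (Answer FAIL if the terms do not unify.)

h(3,4,node(node(2,3),false))

Bind S := R; substituting into the one remaining equation that mentions S gives: node(node(2,X),2) = node(node(2,R),2).
Decompose node/2: node(2,X) = node(2,R),  2 = 2.
Decompose node/2: 2 = 2,  X = R.
Delete trivial equation 2 = 2.
Bind X := R; substituting into the one remaining equation that mentions X gives: h(node(h(3,4,A),one),node(false,false),node(4,4)) = h(node(R,one),node(false,false),node(4,4)).
Delete trivial equation 2 = 2.
Decompose node/2: h(4,3,node(node(2,3),false)) = h(4,3,N),  4 = 4.
Decompose h/3: 4 = 4,  3 = 3,  node(node(2,3),false) = N.
Delete trivial equation 4 = 4.
Delete trivial equation 3 = 3.
Bind N := node(node(2,3),false); substituting into the one remaining equation that mentions N gives: node(h(4,A,one),true) = node(h(4,node(node(2,3),false),one),true).
Delete trivial equation 4 = 4.
Decompose h/3: node(h(3,4,A),one) = node(R,one),  node(false,false) = node(false,false),  node(4,4) = node(4,4).
Decompose node/2: h(3,4,A) = R,  one = one.
Bind R := h(3,4,A); no other remaining equation mentions R. Substituting into the earlier bindings gives S := h(3,4,A), X := h(3,4,A).
Delete trivial equation one = one.
Delete trivial equation node(false,false) = node(false,false).
Delete trivial equation node(4,4) = node(4,4).
Decompose node/2: h(4,A,one) = h(4,node(node(2,3),false),one),  true = true.
Decompose h/3: 4 = 4,  A = node(node(2,3),false),  one = one.
Delete trivial equation 4 = 4.
Bind A := node(node(2,3),false); no other remaining equation mentions A. Substituting into the earlier bindings gives S := h(3,4,node(node(2,3),false)), X := h(3,4,node(node(2,3),false)), R := h(3,4,node(node(2,3),false)).
Delete trivial equation one = one.
Delete trivial equation true = true.
MGU = { S := h(3,4,node(node(2,3),false)), X := h(3,4,node(node(2,3),false)), N := node(node(2,3),false), R := h(3,4,node(node(2,3),false)), A := node(node(2,3),false) }, so R := h(3,4,node(node(2,3),false)).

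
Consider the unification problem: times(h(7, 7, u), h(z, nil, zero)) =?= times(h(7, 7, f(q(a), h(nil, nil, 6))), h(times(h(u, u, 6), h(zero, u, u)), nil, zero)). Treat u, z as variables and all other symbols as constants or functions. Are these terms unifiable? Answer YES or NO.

Decompose times/2: h(7, 7, u) =?= h(7, 7, f(q(a), h(nil, nil, 6))),  h(z, nil, zero) =?= h(times(h(u, u, 6), h(zero, u, u)), nil, zero).
Decompose h/3: 7 =?= 7,  7 =?= 7,  u =?= f(q(a), h(nil, nil, 6)).
Delete trivial equation 7 =?= 7.
Delete trivial equation 7 =?= 7.
Bind u := f(q(a), h(nil, nil, 6)); substituting into the remaining equation gives: h(z, nil, zero) =?= h(times(h(f(q(a), h(nil, nil, 6)), f(q(a), h(nil, nil, 6)), 6), h(zero, f(q(a), h(nil, nil, 6)), f(q(a), h(nil, nil, 6)))), nil, zero).
Decompose h/3: z =?= times(h(f(q(a), h(nil, nil, 6)), f(q(a), h(nil, nil, 6)), 6), h(zero, f(q(a), h(nil, nil, 6)), f(q(a), h(nil, nil, 6)))),  nil =?= nil,  zero =?= zero.
Bind z := times(h(f(q(a), h(nil, nil, 6)), f(q(a), h(nil, nil, 6)), 6), h(zero, f(q(a), h(nil, nil, 6)), f(q(a), h(nil, nil, 6)))); no other remaining equation mentions z.
Delete trivial equation nil =?= nil.
Delete trivial equation zero =?= zero.
No equations remain and no clash or occurs-check failure arose, so a unifier exists.

YES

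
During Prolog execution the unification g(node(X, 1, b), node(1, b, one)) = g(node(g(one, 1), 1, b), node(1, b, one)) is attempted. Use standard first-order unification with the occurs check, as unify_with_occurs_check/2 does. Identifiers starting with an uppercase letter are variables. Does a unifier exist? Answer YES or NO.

YES

Decompose g/2: node(X, 1, b) = node(g(one, 1), 1, b),  node(1, b, one) = node(1, b, one).
Decompose node/3: X = g(one, 1),  1 = 1,  b = b.
Bind X := g(one, 1); no other remaining equation mentions X.
Delete trivial equation 1 = 1.
Delete trivial equation b = b.
Delete trivial equation node(1, b, one) = node(1, b, one).
No equations remain and no clash or occurs-check failure arose, so a unifier exists.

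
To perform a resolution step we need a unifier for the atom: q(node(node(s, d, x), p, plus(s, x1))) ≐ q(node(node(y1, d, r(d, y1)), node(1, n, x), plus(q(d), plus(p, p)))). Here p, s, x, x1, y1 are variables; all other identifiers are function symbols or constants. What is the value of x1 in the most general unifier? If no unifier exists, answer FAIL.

plus(node(1, n, r(d, q(d))), node(1, n, r(d, q(d))))

Decompose q/1: node(node(s, d, x), p, plus(s, x1)) ≐ node(node(y1, d, r(d, y1)), node(1, n, x), plus(q(d), plus(p, p))).
Decompose node/3: node(s, d, x) ≐ node(y1, d, r(d, y1)),  p ≐ node(1, n, x),  plus(s, x1) ≐ plus(q(d), plus(p, p)).
Decompose node/3: s ≐ y1,  d ≐ d,  x ≐ r(d, y1).
Bind s := y1; substituting into the one remaining equation that mentions s gives: plus(y1, x1) ≐ plus(q(d), plus(p, p)).
Delete trivial equation d ≐ d.
Bind x := r(d, y1); substituting into the one remaining equation that mentions x gives: p ≐ node(1, n, r(d, y1)).
Bind p := node(1, n, r(d, y1)); substituting into the remaining equation gives: plus(y1, x1) ≐ plus(q(d), plus(node(1, n, r(d, y1)), node(1, n, r(d, y1)))).
Decompose plus/2: y1 ≐ q(d),  x1 ≐ plus(node(1, n, r(d, y1)), node(1, n, r(d, y1))).
Bind y1 := q(d); substituting into the remaining equation gives: x1 ≐ plus(node(1, n, r(d, q(d))), node(1, n, r(d, q(d)))). Substituting into the earlier bindings gives s := q(d), x := r(d, q(d)), p := node(1, n, r(d, q(d))).
Bind x1 := plus(node(1, n, r(d, q(d))), node(1, n, r(d, q(d)))).
MGU = { s -> q(d), x -> r(d, q(d)), p -> node(1, n, r(d, q(d))), y1 -> q(d), x1 -> plus(node(1, n, r(d, q(d))), node(1, n, r(d, q(d)))) }, so x1 -> plus(node(1, n, r(d, q(d))), node(1, n, r(d, q(d)))).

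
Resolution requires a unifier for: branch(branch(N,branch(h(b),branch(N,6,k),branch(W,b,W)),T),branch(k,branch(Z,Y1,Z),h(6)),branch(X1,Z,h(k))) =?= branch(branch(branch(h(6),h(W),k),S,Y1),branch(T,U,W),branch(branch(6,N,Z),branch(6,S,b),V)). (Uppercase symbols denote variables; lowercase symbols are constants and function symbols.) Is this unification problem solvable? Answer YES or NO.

Decompose branch/3: branch(N,branch(h(b),branch(N,6,k),branch(W,b,W)),T) =?= branch(branch(h(6),h(W),k),S,Y1),  branch(k,branch(Z,Y1,Z),h(6)) =?= branch(T,U,W),  branch(X1,Z,h(k)) =?= branch(branch(6,N,Z),branch(6,S,b),V).
Decompose branch/3: N =?= branch(h(6),h(W),k),  branch(h(b),branch(N,6,k),branch(W,b,W)) =?= S,  T =?= Y1.
Bind N := branch(h(6),h(W),k); substituting into the 2 remaining equations that mention N gives: branch(h(b),branch(branch(h(6),h(W),k),6,k),branch(W,b,W)) =?= S,  branch(X1,Z,h(k)) =?= branch(branch(6,branch(h(6),h(W),k),Z),branch(6,S,b),V).
Bind S := branch(h(b),branch(branch(h(6),h(W),k),6,k),branch(W,b,W)); substituting into the one remaining equation that mentions S gives: branch(X1,Z,h(k)) =?= branch(branch(6,branch(h(6),h(W),k),Z),branch(6,branch(h(b),branch(branch(h(6),h(W),k),6,k),branch(W,b,W)),b),V).
Bind T := Y1; substituting into the one remaining equation that mentions T gives: branch(k,branch(Z,Y1,Z),h(6)) =?= branch(Y1,U,W).
Decompose branch/3: k =?= Y1,  branch(Z,Y1,Z) =?= U,  h(6) =?= W.
Bind Y1 := k; substituting into the one remaining equation that mentions Y1 gives: branch(Z,k,Z) =?= U. Substituting into the earlier binding gives T := k.
Bind U := branch(Z,k,Z); no other remaining equation mentions U.
Bind W := h(6); substituting into the remaining equation gives: branch(X1,Z,h(k)) =?= branch(branch(6,branch(h(6),h(h(6)),k),Z),branch(6,branch(h(b),branch(branch(h(6),h(h(6)),k),6,k),branch(h(6),b,h(6))),b),V). Substituting into the earlier bindings gives N := branch(h(6),h(h(6)),k), S := branch(h(b),branch(branch(h(6),h(h(6)),k),6,k),branch(h(6),b,h(6))).
Decompose branch/3: X1 =?= branch(6,branch(h(6),h(h(6)),k),Z),  Z =?= branch(6,branch(h(b),branch(branch(h(6),h(h(6)),k),6,k),branch(h(6),b,h(6))),b),  h(k) =?= V.
Bind X1 := branch(6,branch(h(6),h(h(6)),k),Z); no other remaining equation mentions X1.
Bind Z := branch(6,branch(h(b),branch(branch(h(6),h(h(6)),k),6,k),branch(h(6),b,h(6))),b); no other remaining equation mentions Z. Substituting into the earlier bindings gives U := branch(branch(6,branch(h(b),branch(branch(h(6),h(h(6)),k),6,k),branch(h(6),b,h(6))),b),k,branch(6,branch(h(b),branch(branch(h(6),h(h(6)),k),6,k),branch(h(6),b,h(6))),b)), X1 := branch(6,branch(h(6),h(h(6)),k),branch(6,branch(h(b),branch(branch(h(6),h(h(6)),k),6,k),branch(h(6),b,h(6))),b)).
Bind V := h(k).
No equations remain and no clash or occurs-check failure arose, so a unifier exists.

YES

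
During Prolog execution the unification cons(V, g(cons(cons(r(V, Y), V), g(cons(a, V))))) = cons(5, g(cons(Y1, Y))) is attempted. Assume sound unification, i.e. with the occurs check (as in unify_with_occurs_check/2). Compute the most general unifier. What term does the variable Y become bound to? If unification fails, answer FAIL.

Decompose cons/2: V = 5,  g(cons(cons(r(V, Y), V), g(cons(a, V)))) = g(cons(Y1, Y)).
Bind V := 5; substituting into the remaining equation gives: g(cons(cons(r(5, Y), 5), g(cons(a, 5)))) = g(cons(Y1, Y)).
Decompose g/1: cons(cons(r(5, Y), 5), g(cons(a, 5))) = cons(Y1, Y).
Decompose cons/2: cons(r(5, Y), 5) = Y1,  g(cons(a, 5)) = Y.
Bind Y1 := cons(r(5, Y), 5); no other remaining equation mentions Y1.
Bind Y := g(cons(a, 5)). Substituting into the earlier binding gives Y1 := cons(r(5, g(cons(a, 5))), 5).
MGU = { V = 5, Y1 = cons(r(5, g(cons(a, 5))), 5), Y = g(cons(a, 5)) }, so Y = g(cons(a, 5)).

g(cons(a, 5))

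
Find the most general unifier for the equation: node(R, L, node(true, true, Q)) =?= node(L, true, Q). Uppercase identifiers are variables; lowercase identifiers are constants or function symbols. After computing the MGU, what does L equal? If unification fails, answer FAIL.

FAIL

Decompose node/3: R =?= L,  L =?= true,  node(true, true, Q) =?= Q.
Bind R := L; no other remaining equation mentions R.
Bind L := true; no other remaining equation mentions L. Substituting into the earlier binding gives R := true.
Occurs check fails: Q occurs in node(true, true, Q); the equation Q =?= node(true, true, Q) has no finite solution.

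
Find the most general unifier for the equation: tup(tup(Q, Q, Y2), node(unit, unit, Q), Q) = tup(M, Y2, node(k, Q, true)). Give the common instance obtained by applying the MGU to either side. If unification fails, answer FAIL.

Decompose tup/3: tup(Q, Q, Y2) = M,  node(unit, unit, Q) = Y2,  Q = node(k, Q, true).
Bind M := tup(Q, Q, Y2); no other remaining equation mentions M.
Bind Y2 := node(unit, unit, Q); no other remaining equation mentions Y2. Substituting into the earlier binding gives M := tup(Q, Q, node(unit, unit, Q)).
Occurs check fails: Q occurs in node(k, Q, true); the equation Q = node(k, Q, true) has no finite solution.

FAIL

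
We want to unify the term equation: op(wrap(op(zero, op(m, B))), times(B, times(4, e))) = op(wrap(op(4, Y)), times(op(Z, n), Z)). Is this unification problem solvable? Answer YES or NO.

Decompose op/2: wrap(op(zero, op(m, B))) = wrap(op(4, Y)),  times(B, times(4, e)) = times(op(Z, n), Z).
Decompose wrap/1: op(zero, op(m, B)) = op(4, Y).
Decompose op/2: zero = 4,  op(m, B) = Y.
Clash: constants zero and 4 differ; no unifier exists.

NO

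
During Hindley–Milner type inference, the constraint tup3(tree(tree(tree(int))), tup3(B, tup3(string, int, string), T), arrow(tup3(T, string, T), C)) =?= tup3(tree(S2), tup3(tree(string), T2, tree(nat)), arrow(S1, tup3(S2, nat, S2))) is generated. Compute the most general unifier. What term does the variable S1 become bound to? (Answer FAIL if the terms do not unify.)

Decompose tup3/3: tree(tree(tree(int))) =?= tree(S2),  tup3(B, tup3(string, int, string), T) =?= tup3(tree(string), T2, tree(nat)),  arrow(tup3(T, string, T), C) =?= arrow(S1, tup3(S2, nat, S2)).
Decompose tree/1: tree(tree(int)) =?= S2.
Bind S2 := tree(tree(int)); substituting into the one remaining equation that mentions S2 gives: arrow(tup3(T, string, T), C) =?= arrow(S1, tup3(tree(tree(int)), nat, tree(tree(int)))).
Decompose tup3/3: B =?= tree(string),  tup3(string, int, string) =?= T2,  T =?= tree(nat).
Bind B := tree(string); no other remaining equation mentions B.
Bind T2 := tup3(string, int, string); no other remaining equation mentions T2.
Bind T := tree(nat); substituting into the remaining equation gives: arrow(tup3(tree(nat), string, tree(nat)), C) =?= arrow(S1, tup3(tree(tree(int)), nat, tree(tree(int)))).
Decompose arrow/2: tup3(tree(nat), string, tree(nat)) =?= S1,  C =?= tup3(tree(tree(int)), nat, tree(tree(int))).
Bind S1 := tup3(tree(nat), string, tree(nat)); no other remaining equation mentions S1.
Bind C := tup3(tree(tree(int)), nat, tree(tree(int))).
MGU = { S2 := tree(tree(int)), B := tree(string), T2 := tup3(string, int, string), T := tree(nat), S1 := tup3(tree(nat), string, tree(nat)), C := tup3(tree(tree(int)), nat, tree(tree(int))) }, so S1 := tup3(tree(nat), string, tree(nat)).

tup3(tree(nat), string, tree(nat))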